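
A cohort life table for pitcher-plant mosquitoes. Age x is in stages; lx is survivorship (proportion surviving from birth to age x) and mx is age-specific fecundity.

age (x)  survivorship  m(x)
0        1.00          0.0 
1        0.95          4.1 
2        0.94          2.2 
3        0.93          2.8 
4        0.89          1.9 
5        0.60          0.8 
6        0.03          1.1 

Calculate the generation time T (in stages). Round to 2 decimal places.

2.34

lx·mx: 0, 3.895, 2.068, 2.604, 1.691, 0.48, 0.033 → R0 = 10.771
x·lx·mx: 0, 3.895, 4.136, 7.812, 6.764, 2.4, 0.198 → Σ = 25.205
T = 25.205 / 10.771 = 2.34008… → 2.34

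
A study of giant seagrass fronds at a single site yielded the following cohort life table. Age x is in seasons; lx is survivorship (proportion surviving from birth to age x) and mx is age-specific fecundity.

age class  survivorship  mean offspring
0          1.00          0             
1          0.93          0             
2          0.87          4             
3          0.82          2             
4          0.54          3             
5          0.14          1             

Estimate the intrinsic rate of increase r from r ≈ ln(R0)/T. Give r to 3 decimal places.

R0 = Σ lx·mx = 0 + 0 + 3.48 + 1.64 + 1.62 + 0.14 = 6.88
Σ x·lx·mx = 19.06; T = 19.06/6.88 = 2.77035…
r ≈ ln(R0)/T = ln(6.88)/2.77035… = 0.69616… → 0.696

0.696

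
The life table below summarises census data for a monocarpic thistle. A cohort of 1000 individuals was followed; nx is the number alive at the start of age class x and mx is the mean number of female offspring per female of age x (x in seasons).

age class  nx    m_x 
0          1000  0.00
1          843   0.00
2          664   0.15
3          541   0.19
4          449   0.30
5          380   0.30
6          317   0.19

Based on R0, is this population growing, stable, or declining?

declining

lx = nx/n0 = nx/1000: 1, 0.843, 0.664, 0.541, 0.449, 0.38, 0.317
R0 = Σ lx·mx = 0 + 0 + 0.0996 + 0.10279 + 0.1347 + 0.114 + 0.06023 = 0.51132
R0 < 1, so the population is declining.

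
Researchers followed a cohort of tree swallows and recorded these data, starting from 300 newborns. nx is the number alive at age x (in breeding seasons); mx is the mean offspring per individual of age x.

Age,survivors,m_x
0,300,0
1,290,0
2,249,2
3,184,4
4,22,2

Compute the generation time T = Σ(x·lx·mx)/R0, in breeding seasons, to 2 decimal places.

2.64

lx = nx/n0 = nx/300: 1, 0.96667…, 0.83, 0.61333…, 0.07333…
lx·mx: 0, 0, 1.66, 2.453333…, 0.146667… → R0 = 4.26…
x·lx·mx: 0, 0, 3.32, 7.36…, 0.586667… → Σ = 11.266667…
T = 11.266667… / 4.26… = 2.644757… → 2.64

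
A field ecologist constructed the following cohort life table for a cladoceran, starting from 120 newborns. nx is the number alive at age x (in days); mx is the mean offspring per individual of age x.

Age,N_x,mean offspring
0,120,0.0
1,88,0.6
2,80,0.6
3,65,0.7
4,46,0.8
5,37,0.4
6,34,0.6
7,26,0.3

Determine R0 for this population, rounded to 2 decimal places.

1.88

lx = nx/n0 = nx/120: 1, 0.73333…, 0.66667…, 0.54167…, 0.38333…, 0.30833…, 0.28333…, 0.21667…
lx·mx by age: 0, 0.44…, 0.4…, 0.379167…, 0.306667…, 0.123333…, 0.17…, 0.065…
R0 = Σ lx·mx = 1.884167… → 1.88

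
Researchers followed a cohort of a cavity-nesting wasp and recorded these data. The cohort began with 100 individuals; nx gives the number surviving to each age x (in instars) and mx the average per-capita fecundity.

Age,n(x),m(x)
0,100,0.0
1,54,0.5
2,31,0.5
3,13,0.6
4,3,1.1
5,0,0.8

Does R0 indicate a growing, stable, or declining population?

lx = nx/n0 = nx/100: 1, 0.54, 0.31, 0.13, 0.03, 0
R0 = Σ lx·mx = 0 + 0.27 + 0.155 + 0.078 + 0.033 + 0 = 0.536
R0 < 1, so the population is declining.

declining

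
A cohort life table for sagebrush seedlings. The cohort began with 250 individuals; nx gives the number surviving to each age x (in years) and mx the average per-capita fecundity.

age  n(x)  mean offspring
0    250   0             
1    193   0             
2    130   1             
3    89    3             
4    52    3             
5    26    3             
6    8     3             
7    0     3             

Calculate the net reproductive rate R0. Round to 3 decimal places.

lx = nx/n0 = nx/250: 1, 0.772, 0.52, 0.356, 0.208, 0.104, 0.032, 0
lx·mx by age: 0, 0, 0.52, 1.068, 0.624, 0.312, 0.096, 0
R0 = Σ lx·mx = 2.62 → 2.620

2.620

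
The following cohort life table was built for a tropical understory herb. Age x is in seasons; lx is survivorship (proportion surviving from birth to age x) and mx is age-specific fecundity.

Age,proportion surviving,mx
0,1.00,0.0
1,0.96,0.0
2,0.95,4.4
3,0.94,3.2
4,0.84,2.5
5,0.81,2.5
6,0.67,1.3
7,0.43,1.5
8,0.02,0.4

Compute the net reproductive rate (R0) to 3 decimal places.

lx·mx by age: 0, 0, 4.18, 3.008, 2.1, 2.025, 0.871, 0.645, 0.008
R0 = Σ lx·mx = 12.837 → 12.837

12.837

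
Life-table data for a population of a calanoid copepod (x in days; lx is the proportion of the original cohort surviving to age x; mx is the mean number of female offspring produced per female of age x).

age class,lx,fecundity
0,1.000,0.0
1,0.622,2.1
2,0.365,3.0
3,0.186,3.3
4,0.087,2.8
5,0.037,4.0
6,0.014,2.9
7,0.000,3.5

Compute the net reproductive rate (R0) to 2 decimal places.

lx·mx by age: 0, 1.3062, 1.095, 0.6138, 0.2436, 0.148, 0.0406, 0
R0 = Σ lx·mx = 3.4472 → 3.45

3.45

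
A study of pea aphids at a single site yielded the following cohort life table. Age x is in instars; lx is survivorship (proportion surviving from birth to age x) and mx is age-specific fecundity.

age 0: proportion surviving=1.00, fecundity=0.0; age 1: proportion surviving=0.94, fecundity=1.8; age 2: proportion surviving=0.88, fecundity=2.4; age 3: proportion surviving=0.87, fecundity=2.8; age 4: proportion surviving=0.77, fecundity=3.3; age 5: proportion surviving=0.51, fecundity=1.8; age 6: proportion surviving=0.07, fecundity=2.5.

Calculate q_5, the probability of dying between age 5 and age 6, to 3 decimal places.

0.863

q_5 = (l_5 − l_6) / l_5 = (0.51 − 0.07) / 0.51
     = 0.44 / 0.51 = 0.862745… → 0.863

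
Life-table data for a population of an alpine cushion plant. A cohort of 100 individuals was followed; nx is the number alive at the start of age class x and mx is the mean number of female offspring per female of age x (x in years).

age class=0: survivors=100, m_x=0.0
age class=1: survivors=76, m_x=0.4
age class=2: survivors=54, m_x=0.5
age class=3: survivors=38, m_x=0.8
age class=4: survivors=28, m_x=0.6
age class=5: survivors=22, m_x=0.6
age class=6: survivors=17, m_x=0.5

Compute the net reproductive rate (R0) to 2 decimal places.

lx = nx/n0 = nx/100: 1, 0.76, 0.54, 0.38, 0.28, 0.22, 0.17
lx·mx by age: 0, 0.304, 0.27, 0.304, 0.168, 0.132, 0.085
R0 = Σ lx·mx = 1.263 → 1.26

1.26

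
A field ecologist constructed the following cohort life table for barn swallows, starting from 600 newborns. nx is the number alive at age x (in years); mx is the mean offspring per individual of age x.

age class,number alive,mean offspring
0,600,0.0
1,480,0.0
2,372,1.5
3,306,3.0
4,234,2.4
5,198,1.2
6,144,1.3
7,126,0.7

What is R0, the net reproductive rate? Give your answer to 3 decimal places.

lx = nx/n0 = nx/600: 1, 0.8, 0.62, 0.51, 0.39, 0.33, 0.24, 0.21
lx·mx by age: 0, 0, 0.93, 1.53, 0.936, 0.396, 0.312, 0.147
R0 = Σ lx·mx = 4.251 → 4.251

4.251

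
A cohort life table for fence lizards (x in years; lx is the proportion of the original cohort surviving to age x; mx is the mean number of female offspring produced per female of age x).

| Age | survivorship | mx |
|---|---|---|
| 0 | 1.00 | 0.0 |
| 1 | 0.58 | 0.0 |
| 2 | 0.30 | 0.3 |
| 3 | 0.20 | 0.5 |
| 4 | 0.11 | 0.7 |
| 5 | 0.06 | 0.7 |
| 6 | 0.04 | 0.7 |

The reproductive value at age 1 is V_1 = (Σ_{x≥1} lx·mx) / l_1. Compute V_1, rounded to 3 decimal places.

lx·mx for x ≥ 1: 0, 0.09, 0.1, 0.077, 0.042, 0.028 → sum = 0.337
V_1 = 0.337 / l_1 = 0.337 / 0.58 = 0.581034… → 0.581

0.581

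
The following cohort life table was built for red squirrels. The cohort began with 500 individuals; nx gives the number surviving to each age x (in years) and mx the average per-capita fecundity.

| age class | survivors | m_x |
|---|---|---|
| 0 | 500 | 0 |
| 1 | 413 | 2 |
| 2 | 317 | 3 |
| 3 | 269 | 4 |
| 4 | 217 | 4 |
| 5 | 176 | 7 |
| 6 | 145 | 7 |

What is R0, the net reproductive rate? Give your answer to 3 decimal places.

11.936

lx = nx/n0 = nx/500: 1, 0.826, 0.634, 0.538, 0.434, 0.352, 0.29
lx·mx by age: 0, 1.652, 1.902, 2.152, 1.736, 2.464, 2.03
R0 = Σ lx·mx = 11.936 → 11.936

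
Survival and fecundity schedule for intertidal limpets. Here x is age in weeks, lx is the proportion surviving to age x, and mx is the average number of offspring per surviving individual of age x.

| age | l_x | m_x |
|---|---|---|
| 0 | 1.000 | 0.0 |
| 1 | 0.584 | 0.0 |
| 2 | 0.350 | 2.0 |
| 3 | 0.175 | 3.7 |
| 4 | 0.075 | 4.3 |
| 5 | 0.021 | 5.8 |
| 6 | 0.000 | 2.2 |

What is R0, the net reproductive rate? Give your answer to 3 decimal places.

lx·mx by age: 0, 0, 0.7, 0.6475, 0.3225, 0.1218, 0
R0 = Σ lx·mx = 1.7918 → 1.792

1.792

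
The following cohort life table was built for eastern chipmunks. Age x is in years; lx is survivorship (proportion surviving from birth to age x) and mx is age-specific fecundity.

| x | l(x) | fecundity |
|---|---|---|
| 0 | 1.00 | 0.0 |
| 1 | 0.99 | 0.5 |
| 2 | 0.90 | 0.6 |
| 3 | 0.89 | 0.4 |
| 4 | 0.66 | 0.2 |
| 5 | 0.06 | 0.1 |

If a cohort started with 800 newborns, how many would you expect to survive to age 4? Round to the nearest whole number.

Expected survivors = N0 · l_4 = 800 × 0.66 = 528 → 528

528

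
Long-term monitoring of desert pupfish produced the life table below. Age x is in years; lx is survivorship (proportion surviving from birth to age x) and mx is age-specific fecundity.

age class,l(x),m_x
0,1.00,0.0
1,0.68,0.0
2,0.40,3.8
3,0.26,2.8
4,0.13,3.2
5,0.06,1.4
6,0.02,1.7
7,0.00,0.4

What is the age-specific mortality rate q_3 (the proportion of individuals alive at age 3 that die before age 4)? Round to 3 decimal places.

0.500

q_3 = (l_3 − l_4) / l_3 = (0.26 − 0.13) / 0.26
     = 0.13 / 0.26 = 0.5 → 0.500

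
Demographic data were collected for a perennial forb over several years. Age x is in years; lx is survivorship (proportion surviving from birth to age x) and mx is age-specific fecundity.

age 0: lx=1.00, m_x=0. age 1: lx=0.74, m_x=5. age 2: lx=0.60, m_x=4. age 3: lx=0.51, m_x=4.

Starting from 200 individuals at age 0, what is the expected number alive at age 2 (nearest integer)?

120

Expected survivors = N0 · l_2 = 200 × 0.60 = 120 → 120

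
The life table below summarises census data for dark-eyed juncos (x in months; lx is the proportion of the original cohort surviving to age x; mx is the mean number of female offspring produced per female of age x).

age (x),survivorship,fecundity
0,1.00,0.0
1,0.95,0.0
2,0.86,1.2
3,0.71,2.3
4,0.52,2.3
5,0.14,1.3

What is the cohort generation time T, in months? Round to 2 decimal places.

3.13

lx·mx: 0, 0, 1.032, 1.633, 1.196, 0.182 → R0 = 4.043
x·lx·mx: 0, 0, 2.064, 4.899, 4.784, 0.91 → Σ = 12.657
T = 12.657 / 4.043 = 3.130596… → 3.13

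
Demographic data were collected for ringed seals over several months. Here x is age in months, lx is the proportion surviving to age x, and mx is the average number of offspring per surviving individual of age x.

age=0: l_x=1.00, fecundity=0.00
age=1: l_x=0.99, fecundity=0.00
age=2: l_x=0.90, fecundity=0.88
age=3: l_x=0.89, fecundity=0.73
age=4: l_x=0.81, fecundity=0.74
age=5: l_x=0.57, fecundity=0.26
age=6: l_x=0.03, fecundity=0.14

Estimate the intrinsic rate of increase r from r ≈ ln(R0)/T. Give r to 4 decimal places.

0.2573

R0 = Σ lx·mx = 0 + 0 + 0.792 + 0.6497 + 0.5994 + 0.1482 + 0.0042 = 2.1935
Σ x·lx·mx = 6.6969; T = 6.6969/2.1935 = 3.05307…
r ≈ ln(R0)/T = ln(2.1935)/3.05307… = 0.257282… → 0.2573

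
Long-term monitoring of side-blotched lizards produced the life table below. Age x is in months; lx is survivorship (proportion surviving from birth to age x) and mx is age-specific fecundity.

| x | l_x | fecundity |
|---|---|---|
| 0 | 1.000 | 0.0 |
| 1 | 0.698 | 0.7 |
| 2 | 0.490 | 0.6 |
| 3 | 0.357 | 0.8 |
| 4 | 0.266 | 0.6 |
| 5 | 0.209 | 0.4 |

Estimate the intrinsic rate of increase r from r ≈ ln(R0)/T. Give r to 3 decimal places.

0.119

R0 = Σ lx·mx = 0 + 0.4886 + 0.294 + 0.2856 + 0.1596 + 0.0836 = 1.3114
Σ x·lx·mx = 2.9898; T = 2.9898/1.3114 = 2.27985…
r ≈ ln(R0)/T = ln(1.3114)/2.27985… = 0.11891… → 0.119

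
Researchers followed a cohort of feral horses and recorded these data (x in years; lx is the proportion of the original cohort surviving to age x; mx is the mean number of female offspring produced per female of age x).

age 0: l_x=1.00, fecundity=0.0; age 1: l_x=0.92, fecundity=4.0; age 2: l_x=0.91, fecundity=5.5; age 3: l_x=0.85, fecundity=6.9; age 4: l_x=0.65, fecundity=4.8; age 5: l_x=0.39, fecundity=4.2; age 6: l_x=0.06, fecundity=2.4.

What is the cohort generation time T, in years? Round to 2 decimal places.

2.72

lx·mx: 0, 3.68, 5.005, 5.865, 3.12, 1.638, 0.144 → R0 = 19.452
x·lx·mx: 0, 3.68, 10.01, 17.595, 12.48, 8.19, 0.864 → Σ = 52.819
T = 52.819 / 19.452 = 2.715351… → 2.72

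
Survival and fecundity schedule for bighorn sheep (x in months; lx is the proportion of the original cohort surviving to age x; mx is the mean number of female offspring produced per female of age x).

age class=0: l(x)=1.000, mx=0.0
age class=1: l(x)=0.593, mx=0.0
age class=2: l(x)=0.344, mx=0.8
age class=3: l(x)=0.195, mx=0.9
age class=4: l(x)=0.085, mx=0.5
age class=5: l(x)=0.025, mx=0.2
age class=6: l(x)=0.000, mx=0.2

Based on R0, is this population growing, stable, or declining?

declining

R0 = Σ lx·mx = 0 + 0 + 0.2752 + 0.1755 + 0.0425 + 0.005 + 0 = 0.4982
R0 < 1, so the population is declining.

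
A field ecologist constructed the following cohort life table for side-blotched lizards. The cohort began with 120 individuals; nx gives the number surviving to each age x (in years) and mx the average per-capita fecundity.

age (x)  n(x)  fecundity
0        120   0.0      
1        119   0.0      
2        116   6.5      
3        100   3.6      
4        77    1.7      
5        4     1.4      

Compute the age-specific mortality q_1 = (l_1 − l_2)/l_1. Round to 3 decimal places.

lx = nx/n0 = nx/120: 1, 0.99167…, 0.96667…, 0.83333…, 0.64167…, 0.03333…
q_1 = (l_1 − l_2) / l_1 = (0.991667… − 0.966667…) / 0.991667…
     = 0.025… / 0.991667… = 0.02521… → 0.025

0.025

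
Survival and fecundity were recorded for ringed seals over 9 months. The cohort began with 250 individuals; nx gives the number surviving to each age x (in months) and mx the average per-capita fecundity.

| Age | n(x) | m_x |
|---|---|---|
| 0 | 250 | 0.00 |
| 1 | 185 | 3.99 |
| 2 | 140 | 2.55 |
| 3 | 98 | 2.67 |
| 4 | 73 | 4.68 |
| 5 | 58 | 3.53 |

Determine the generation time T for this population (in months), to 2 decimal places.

2.43

lx = nx/n0 = nx/250: 1, 0.74, 0.56, 0.392, 0.292, 0.232
lx·mx: 0, 2.9526, 1.428, 1.04664, 1.36656, 0.81896 → R0 = 7.61276
x·lx·mx: 0, 2.9526, 2.856, 3.13992, 5.46624, 4.0948 → Σ = 18.50956
T = 18.50956 / 7.61276 = 2.431386… → 2.43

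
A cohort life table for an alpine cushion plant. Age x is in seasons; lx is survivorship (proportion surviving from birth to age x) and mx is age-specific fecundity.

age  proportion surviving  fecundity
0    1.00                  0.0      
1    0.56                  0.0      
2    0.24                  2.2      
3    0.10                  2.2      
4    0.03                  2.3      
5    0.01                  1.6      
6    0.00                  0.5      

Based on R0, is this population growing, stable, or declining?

R0 = Σ lx·mx = 0 + 0 + 0.528 + 0.22 + 0.069 + 0.016 + 0 = 0.833
R0 < 1, so the population is declining.

declining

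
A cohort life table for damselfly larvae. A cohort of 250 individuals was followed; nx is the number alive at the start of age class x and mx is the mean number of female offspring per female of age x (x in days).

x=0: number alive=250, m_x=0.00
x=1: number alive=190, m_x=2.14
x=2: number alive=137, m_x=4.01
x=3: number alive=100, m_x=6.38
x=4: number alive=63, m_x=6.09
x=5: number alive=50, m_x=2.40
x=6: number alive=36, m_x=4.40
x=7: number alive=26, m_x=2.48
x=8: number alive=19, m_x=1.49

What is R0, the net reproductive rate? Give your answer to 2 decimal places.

lx = nx/n0 = nx/250: 1, 0.76, 0.548, 0.4, 0.252, 0.2, 0.144, 0.104, 0.076
lx·mx by age: 0, 1.6264, 2.19748, 2.552, 1.53468, 0.48, 0.6336, 0.25792, 0.11324
R0 = Σ lx·mx = 9.39532 → 9.40

9.40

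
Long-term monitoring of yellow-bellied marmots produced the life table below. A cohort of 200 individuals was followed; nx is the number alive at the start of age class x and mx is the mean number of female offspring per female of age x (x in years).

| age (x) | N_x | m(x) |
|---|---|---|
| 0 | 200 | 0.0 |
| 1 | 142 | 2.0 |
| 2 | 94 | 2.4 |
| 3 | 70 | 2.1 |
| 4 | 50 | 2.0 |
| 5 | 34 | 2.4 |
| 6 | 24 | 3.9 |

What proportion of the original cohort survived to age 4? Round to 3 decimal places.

l_4 = n_4/n_0 = 50/200 = 0.25 → 0.250

0.250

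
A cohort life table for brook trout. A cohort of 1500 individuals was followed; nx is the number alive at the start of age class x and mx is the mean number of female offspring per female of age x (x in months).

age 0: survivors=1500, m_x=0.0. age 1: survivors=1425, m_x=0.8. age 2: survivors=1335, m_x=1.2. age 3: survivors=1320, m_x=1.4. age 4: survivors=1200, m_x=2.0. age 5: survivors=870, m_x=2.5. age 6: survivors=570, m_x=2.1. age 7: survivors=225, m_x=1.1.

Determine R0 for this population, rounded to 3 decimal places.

7.073

lx = nx/n0 = nx/1500: 1, 0.95, 0.89, 0.88, 0.8, 0.58, 0.38, 0.15
lx·mx by age: 0, 0.76, 1.068, 1.232, 1.6, 1.45, 0.798, 0.165
R0 = Σ lx·mx = 7.073 → 7.073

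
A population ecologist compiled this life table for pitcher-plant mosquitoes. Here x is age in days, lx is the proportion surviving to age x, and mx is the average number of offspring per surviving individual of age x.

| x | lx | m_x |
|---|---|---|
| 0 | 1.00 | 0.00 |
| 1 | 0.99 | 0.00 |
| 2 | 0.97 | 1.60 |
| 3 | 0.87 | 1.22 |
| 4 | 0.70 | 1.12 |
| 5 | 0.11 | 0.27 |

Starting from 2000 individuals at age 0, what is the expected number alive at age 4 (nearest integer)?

Expected survivors = N0 · l_4 = 2000 × 0.70 = 1400 → 1400

1400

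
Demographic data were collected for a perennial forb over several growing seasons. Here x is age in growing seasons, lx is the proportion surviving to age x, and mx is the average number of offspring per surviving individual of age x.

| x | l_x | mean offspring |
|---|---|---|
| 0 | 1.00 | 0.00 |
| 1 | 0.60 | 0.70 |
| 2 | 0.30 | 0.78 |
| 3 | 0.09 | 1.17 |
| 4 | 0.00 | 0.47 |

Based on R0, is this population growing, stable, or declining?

declining

R0 = Σ lx·mx = 0 + 0.42 + 0.234 + 0.1053 + 0 = 0.7593
R0 < 1, so the population is declining.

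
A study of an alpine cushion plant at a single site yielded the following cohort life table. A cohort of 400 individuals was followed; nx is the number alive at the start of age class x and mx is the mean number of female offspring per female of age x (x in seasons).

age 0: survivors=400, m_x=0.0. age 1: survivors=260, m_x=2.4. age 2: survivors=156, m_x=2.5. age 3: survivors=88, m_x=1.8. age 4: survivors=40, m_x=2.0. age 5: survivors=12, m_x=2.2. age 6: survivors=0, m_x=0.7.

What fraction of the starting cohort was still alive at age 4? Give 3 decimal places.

l_4 = n_4/n_0 = 40/400 = 0.1 → 0.100

0.100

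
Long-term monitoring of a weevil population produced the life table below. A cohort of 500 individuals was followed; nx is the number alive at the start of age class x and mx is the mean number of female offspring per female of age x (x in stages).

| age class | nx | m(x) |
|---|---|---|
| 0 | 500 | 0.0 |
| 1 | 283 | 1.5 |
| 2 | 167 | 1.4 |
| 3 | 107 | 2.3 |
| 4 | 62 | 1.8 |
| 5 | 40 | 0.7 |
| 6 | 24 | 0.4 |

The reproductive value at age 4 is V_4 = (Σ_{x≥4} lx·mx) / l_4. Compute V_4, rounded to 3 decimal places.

2.406

lx = nx/n0 = nx/500: 1, 0.566, 0.334, 0.214, 0.124, 0.08, 0.048
lx·mx for x ≥ 4: 0.2232, 0.056, 0.0192 → sum = 0.2984
V_4 = 0.2984 / l_4 = 0.2984 / 0.124 = 2.406452… → 2.406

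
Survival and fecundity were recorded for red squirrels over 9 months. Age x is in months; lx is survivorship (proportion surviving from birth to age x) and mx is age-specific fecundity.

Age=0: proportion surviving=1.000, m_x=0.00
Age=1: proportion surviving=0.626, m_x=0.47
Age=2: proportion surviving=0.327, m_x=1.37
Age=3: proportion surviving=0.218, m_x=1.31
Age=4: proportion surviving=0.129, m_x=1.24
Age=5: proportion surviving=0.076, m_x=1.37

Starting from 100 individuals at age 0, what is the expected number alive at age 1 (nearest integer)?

Expected survivors = N0 · l_1 = 100 × 0.626 = 62.6 → 63

63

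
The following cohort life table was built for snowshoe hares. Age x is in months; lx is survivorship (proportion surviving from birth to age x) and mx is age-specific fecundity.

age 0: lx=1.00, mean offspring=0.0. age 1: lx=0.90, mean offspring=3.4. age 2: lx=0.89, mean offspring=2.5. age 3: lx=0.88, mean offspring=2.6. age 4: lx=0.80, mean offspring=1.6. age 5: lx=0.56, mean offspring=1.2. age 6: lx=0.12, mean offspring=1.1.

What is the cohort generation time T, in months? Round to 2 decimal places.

lx·mx: 0, 3.06, 2.225, 2.288, 1.28, 0.672, 0.132 → R0 = 9.657
x·lx·mx: 0, 3.06, 4.45, 6.864, 5.12, 3.36, 0.792 → Σ = 23.646
T = 23.646 / 9.657 = 2.448587… → 2.45

2.45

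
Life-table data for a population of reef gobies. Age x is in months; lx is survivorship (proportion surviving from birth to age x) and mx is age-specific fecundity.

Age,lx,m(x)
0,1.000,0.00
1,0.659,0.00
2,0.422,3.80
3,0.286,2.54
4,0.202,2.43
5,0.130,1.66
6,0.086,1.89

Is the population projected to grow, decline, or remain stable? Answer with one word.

growing

R0 = Σ lx·mx = 0 + 0 + 1.6036 + 0.72644 + 0.49086 + 0.2158 + 0.16254 = 3.19924
R0 > 1, so the population is growing.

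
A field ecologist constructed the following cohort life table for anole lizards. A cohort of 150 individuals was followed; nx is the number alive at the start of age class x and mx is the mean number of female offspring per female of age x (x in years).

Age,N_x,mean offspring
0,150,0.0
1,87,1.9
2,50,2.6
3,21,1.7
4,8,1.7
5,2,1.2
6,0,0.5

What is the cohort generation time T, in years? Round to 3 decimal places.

1.726

lx = nx/n0 = nx/150: 1, 0.58, 0.33333…, 0.14, 0.05333…, 0.01333…, 0
lx·mx: 0, 1.102, 0.866667…, 0.238, 0.090667…, 0.016…, 0 → R0 = 2.313333…
x·lx·mx: 0, 1.102, 1.733333…, 0.714, 0.362667…, 0.08…, 0 → Σ = 3.992…
T = 3.992… / 2.313333… = 1.725648… → 1.726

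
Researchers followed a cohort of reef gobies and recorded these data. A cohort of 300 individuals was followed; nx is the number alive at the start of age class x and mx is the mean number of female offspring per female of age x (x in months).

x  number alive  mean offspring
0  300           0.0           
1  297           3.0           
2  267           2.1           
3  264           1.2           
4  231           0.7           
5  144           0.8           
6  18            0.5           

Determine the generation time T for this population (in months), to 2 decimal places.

lx = nx/n0 = nx/300: 1, 0.99, 0.89, 0.88, 0.77, 0.48, 0.06
lx·mx: 0, 2.97, 1.869, 1.056, 0.539, 0.384, 0.03 → R0 = 6.848
x·lx·mx: 0, 2.97, 3.738, 3.168, 2.156, 1.92, 0.18 → Σ = 14.132
T = 14.132 / 6.848 = 2.063668… → 2.06

2.06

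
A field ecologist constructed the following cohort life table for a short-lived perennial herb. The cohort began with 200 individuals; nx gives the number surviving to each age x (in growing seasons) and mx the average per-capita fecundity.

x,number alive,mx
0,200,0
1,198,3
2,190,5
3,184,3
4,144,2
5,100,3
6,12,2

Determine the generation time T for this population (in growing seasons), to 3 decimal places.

lx = nx/n0 = nx/200: 1, 0.99, 0.95, 0.92, 0.72, 0.5, 0.06
lx·mx: 0, 2.97, 4.75, 2.76, 1.44, 1.5, 0.12 → R0 = 13.54
x·lx·mx: 0, 2.97, 9.5, 8.28, 5.76, 7.5, 0.72 → Σ = 34.73
T = 34.73 / 13.54 = 2.564993… → 2.565

2.565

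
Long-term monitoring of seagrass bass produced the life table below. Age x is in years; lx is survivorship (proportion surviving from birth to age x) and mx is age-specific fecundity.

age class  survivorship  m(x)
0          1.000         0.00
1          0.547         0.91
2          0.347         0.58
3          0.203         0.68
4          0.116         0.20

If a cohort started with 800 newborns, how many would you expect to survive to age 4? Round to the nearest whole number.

93

Expected survivors = N0 · l_4 = 800 × 0.116 = 92.8 → 93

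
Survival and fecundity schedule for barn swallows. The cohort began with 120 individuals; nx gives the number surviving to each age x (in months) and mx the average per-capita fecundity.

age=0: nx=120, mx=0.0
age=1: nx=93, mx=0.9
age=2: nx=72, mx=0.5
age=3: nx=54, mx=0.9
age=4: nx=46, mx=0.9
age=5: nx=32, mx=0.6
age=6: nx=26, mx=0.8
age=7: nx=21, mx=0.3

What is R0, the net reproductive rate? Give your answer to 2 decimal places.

lx = nx/n0 = nx/120: 1, 0.775, 0.6, 0.45, 0.38333…, 0.26667…, 0.21667…, 0.175
lx·mx by age: 0, 0.6975, 0.3, 0.405, 0.345…, 0.16…, 0.173333…, 0.0525
R0 = Σ lx·mx = 2.133333… → 2.13

2.13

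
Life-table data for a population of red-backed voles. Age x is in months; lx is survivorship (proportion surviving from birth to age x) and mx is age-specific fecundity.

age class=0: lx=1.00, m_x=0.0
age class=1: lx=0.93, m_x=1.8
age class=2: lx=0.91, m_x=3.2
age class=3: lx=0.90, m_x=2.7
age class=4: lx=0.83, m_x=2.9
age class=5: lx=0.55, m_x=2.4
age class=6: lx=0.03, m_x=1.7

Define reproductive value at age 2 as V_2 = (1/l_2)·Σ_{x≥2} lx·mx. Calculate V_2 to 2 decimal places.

lx·mx for x ≥ 2: 2.912, 2.43, 2.407, 1.32, 0.051 → sum = 9.12
V_2 = 9.12 / l_2 = 9.12 / 0.91 = 10.021978… → 10.02

10.02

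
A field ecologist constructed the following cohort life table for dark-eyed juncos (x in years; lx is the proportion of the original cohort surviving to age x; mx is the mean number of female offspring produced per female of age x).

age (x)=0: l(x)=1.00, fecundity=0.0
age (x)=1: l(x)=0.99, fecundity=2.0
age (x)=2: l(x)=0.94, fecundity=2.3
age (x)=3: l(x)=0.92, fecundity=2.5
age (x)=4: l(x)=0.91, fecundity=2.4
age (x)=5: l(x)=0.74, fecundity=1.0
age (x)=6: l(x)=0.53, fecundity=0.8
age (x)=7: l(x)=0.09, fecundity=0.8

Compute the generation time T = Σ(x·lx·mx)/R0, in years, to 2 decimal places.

lx·mx: 0, 1.98, 2.162, 2.3, 2.184, 0.74, 0.424, 0.072 → R0 = 9.862
x·lx·mx: 0, 1.98, 4.324, 6.9, 8.736, 3.7, 2.544, 0.504 → Σ = 28.688
T = 28.688 / 9.862 = 2.908943… → 2.91

2.91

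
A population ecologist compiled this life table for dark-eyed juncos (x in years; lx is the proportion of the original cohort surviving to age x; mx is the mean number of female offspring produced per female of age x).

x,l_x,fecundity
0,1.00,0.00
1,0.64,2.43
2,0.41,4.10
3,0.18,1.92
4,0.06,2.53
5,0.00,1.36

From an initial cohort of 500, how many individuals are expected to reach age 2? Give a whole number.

Expected survivors = N0 · l_2 = 500 × 0.41 = 205 → 205

205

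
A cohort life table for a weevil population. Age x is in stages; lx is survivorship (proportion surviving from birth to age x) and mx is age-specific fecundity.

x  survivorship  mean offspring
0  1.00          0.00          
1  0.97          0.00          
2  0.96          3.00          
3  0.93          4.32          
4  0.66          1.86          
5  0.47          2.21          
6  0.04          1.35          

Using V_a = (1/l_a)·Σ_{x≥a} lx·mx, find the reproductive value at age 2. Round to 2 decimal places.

lx·mx for x ≥ 2: 2.88, 4.0176, 1.2276, 1.0387, 0.054 → sum = 9.2179
V_2 = 9.2179 / l_2 = 9.2179 / 0.96 = 9.601979… → 9.60

9.60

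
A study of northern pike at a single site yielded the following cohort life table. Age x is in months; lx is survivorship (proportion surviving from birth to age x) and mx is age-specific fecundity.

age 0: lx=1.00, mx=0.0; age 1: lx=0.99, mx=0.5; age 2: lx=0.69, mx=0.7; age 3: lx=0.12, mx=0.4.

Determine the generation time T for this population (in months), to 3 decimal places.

lx·mx: 0, 0.495, 0.483, 0.048 → R0 = 1.026
x·lx·mx: 0, 0.495, 0.966, 0.144 → Σ = 1.605
T = 1.605 / 1.026 = 1.564327… → 1.564

1.564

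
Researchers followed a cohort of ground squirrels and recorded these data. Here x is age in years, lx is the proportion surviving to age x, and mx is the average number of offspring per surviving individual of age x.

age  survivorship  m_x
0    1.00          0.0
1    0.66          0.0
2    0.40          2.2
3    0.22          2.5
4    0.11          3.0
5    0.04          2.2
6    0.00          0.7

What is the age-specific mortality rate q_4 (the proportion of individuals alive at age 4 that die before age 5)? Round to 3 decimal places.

0.636

q_4 = (l_4 − l_5) / l_4 = (0.11 − 0.04) / 0.11
     = 0.07 / 0.11 = 0.636364… → 0.636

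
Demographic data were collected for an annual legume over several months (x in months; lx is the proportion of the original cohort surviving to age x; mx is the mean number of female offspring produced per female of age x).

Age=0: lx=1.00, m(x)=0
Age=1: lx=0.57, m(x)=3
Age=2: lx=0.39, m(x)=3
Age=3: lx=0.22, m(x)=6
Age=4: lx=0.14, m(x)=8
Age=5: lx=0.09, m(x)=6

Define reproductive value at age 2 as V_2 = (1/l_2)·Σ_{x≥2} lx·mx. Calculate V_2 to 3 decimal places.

10.641

lx·mx for x ≥ 2: 1.17, 1.32, 1.12, 0.54 → sum = 4.15
V_2 = 4.15 / l_2 = 4.15 / 0.39 = 10.641026… → 10.641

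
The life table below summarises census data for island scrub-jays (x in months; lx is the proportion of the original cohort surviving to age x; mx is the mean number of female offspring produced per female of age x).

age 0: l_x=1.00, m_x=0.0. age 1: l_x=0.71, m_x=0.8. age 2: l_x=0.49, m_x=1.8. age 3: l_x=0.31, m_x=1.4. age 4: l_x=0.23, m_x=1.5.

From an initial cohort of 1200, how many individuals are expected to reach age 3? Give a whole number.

372

Expected survivors = N0 · l_3 = 1200 × 0.31 = 372 → 372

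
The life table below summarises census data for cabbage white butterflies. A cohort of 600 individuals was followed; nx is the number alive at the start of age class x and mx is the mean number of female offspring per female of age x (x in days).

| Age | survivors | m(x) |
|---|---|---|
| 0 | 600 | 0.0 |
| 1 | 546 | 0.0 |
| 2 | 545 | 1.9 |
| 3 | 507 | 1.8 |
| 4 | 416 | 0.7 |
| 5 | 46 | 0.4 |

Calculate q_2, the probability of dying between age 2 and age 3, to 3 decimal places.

0.070

lx = nx/n0 = nx/600: 1, 0.91, 0.90833…, 0.845, 0.69333…, 0.07667…
q_2 = (l_2 − l_3) / l_2 = (0.908333… − 0.845) / 0.908333…
     = 0.063333… / 0.908333… = 0.069725… → 0.070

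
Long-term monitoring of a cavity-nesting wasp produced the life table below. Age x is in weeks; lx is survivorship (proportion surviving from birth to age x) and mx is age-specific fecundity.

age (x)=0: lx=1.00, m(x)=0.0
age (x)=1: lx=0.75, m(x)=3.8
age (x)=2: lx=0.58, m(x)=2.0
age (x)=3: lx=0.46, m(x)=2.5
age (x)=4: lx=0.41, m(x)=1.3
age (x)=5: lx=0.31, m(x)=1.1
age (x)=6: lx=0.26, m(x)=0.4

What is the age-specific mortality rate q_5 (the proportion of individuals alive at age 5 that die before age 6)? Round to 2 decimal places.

q_5 = (l_5 − l_6) / l_5 = (0.31 − 0.26) / 0.31
     = 0.05 / 0.31 = 0.16129… → 0.16

0.16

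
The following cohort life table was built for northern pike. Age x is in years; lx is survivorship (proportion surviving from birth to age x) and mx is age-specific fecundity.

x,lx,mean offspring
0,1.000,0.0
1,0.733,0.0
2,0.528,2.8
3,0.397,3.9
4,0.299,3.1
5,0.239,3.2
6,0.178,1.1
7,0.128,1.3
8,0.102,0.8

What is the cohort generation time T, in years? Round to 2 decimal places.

lx·mx: 0, 0, 1.4784, 1.5483, 0.9269, 0.7648, 0.1958, 0.1664, 0.0816 → R0 = 5.1622
x·lx·mx: 0, 0, 2.9568, 4.6449, 3.7076, 3.824, 1.1748, 1.1648, 0.6528 → Σ = 18.1257
T = 18.1257 / 5.1622 = 3.511236… → 3.51

3.51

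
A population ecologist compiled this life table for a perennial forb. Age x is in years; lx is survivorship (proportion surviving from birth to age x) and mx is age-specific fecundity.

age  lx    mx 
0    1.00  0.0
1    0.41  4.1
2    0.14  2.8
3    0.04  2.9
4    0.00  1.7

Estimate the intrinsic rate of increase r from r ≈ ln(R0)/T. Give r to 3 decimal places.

0.610

R0 = Σ lx·mx = 0 + 1.681 + 0.392 + 0.116 + 0 = 2.189
Σ x·lx·mx = 2.813; T = 2.813/2.189 = 1.28506…
r ≈ ln(R0)/T = ln(2.189)/1.28506… = 0.60966… → 0.610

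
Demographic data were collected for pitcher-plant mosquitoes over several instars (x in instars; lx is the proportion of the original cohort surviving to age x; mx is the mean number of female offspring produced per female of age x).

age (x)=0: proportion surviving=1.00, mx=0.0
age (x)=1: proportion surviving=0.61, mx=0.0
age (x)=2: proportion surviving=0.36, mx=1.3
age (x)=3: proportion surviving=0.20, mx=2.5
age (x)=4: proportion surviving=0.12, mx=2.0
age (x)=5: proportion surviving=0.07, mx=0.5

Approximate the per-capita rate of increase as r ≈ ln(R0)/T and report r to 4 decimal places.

R0 = Σ lx·mx = 0 + 0 + 0.468 + 0.5 + 0.24 + 0.035 = 1.243
Σ x·lx·mx = 3.571; T = 3.571/1.243 = 2.87289…
r ≈ ln(R0)/T = ln(1.243)/2.87289… = 0.075717… → 0.0757

0.0757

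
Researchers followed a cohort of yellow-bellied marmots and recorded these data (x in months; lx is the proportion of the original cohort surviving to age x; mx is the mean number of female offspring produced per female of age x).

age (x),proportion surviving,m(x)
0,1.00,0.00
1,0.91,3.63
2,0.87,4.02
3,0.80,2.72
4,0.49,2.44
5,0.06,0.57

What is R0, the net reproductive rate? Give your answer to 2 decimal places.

lx·mx by age: 0, 3.3033, 3.4974, 2.176, 1.1956, 0.0342
R0 = Σ lx·mx = 10.2065 → 10.21

10.21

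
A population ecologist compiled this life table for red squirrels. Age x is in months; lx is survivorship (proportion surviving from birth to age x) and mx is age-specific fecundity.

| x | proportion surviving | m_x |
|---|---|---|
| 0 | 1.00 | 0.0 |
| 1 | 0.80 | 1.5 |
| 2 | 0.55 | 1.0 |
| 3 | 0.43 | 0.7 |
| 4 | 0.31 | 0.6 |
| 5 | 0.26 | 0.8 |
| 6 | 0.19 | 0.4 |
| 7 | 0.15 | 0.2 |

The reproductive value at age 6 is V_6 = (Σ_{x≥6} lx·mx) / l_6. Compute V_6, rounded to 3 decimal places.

0.558

lx·mx for x ≥ 6: 0.076, 0.03 → sum = 0.106
V_6 = 0.106 / l_6 = 0.106 / 0.19 = 0.557895… → 0.558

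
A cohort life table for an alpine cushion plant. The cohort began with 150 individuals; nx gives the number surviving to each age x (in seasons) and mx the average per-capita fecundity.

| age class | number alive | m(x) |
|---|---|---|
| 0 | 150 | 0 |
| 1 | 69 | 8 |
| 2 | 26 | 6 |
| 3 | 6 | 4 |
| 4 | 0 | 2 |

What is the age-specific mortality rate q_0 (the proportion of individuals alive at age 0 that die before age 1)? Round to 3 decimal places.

0.540

lx = nx/n0 = nx/150: 1, 0.46, 0.17333…, 0.04, 0
q_0 = (l_0 − l_1) / l_0 = (1 − 0.46) / 1
     = 0.54 / 1 = 0.54 → 0.540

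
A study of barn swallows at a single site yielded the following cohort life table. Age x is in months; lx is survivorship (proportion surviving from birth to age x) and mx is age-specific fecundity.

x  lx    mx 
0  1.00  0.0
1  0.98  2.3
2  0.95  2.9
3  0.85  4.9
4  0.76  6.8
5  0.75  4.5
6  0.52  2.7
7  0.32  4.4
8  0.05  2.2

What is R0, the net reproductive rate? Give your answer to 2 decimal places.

20.64

lx·mx by age: 0, 2.254, 2.755, 4.165, 5.168, 3.375, 1.404, 1.408, 0.11
R0 = Σ lx·mx = 20.639 → 20.64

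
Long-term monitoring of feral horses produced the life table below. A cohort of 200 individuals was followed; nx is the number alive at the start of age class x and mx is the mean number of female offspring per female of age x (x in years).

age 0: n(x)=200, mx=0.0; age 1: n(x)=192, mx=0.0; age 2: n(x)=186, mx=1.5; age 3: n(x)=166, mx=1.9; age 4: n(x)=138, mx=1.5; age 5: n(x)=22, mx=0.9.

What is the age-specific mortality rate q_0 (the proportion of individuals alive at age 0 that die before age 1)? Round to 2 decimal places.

lx = nx/n0 = nx/200: 1, 0.96, 0.93, 0.83, 0.69, 0.11
q_0 = (l_0 − l_1) / l_0 = (1 − 0.96) / 1
     = 0.04 / 1 = 0.04 → 0.04

0.04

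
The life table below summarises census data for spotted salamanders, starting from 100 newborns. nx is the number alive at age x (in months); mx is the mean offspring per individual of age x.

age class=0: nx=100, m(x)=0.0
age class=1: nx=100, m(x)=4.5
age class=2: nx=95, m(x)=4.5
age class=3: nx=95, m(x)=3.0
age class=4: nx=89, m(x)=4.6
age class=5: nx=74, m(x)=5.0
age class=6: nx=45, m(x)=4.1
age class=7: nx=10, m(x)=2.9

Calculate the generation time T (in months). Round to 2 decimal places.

lx = nx/n0 = nx/100: 1, 1, 0.95, 0.95, 0.89, 0.74, 0.45, 0.1
lx·mx: 0, 4.5, 4.275, 2.85, 4.094, 3.7, 1.845, 0.29 → R0 = 21.554
x·lx·mx: 0, 4.5, 8.55, 8.55, 16.376, 18.5, 11.07, 2.03 → Σ = 69.576
T = 69.576 / 21.554 = 3.227986… → 3.23

3.23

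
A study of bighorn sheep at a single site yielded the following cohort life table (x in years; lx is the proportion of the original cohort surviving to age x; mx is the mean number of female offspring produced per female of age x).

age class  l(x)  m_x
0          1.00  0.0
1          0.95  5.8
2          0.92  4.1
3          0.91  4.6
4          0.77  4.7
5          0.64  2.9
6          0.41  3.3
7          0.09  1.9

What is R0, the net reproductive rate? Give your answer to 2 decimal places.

20.47

lx·mx by age: 0, 5.51, 3.772, 4.186, 3.619, 1.856, 1.353, 0.171
R0 = Σ lx·mx = 20.467 → 20.47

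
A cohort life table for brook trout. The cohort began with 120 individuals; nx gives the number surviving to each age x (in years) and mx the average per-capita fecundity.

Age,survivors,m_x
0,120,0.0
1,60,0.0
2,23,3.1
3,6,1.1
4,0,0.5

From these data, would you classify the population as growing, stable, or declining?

declining

lx = nx/n0 = nx/120: 1, 0.5, 0.19167…, 0.05, 0
R0 = Σ lx·mx = 0 + 0 + 0.594167… + 0.055 + 0 = 0.649167…
R0 < 1, so the population is declining.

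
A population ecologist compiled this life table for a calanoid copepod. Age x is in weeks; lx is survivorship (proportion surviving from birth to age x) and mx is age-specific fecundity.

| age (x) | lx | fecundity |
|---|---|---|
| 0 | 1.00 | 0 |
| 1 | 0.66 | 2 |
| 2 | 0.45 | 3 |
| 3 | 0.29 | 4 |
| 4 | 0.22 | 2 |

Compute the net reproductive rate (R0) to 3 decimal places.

4.270

lx·mx by age: 0, 1.32, 1.35, 1.16, 0.44
R0 = Σ lx·mx = 4.27 → 4.270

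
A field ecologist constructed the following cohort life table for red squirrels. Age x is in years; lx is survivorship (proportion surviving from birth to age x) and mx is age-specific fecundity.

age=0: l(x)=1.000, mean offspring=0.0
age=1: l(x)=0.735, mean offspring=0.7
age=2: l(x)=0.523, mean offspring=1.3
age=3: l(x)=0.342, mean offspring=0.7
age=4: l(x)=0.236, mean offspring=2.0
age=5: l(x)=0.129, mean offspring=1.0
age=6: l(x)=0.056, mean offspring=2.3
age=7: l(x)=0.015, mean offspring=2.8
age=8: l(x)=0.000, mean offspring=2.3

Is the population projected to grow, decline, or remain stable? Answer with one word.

R0 = Σ lx·mx = 0 + 0.5145 + 0.6799 + 0.2394 + 0.472 + 0.129 + 0.1288 + 0.042 + 0 = 2.2056
R0 > 1, so the population is growing.

growing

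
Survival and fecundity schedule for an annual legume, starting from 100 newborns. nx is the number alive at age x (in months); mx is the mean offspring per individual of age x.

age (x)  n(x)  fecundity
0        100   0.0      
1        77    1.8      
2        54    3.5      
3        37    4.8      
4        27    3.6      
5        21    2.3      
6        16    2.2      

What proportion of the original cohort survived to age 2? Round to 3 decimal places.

l_2 = n_2/n_0 = 54/100 = 0.54 → 0.540

0.540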